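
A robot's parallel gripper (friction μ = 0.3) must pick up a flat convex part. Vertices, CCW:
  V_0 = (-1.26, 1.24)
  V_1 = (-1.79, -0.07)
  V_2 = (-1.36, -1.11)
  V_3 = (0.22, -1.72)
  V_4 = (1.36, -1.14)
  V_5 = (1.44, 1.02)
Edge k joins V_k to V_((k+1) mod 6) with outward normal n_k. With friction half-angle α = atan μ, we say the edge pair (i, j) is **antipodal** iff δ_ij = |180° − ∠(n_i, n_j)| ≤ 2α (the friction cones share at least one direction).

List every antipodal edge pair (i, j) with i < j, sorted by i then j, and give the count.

α = atan 0.3 = 16.70°;  2α = 33.40°
n_0 = (-0.9270, +0.3750)
n_1 = (-0.9241, -0.3821)
n_2 = (-0.3602, -0.9329)
n_3 = (+0.4535, -0.8913)
n_4 = (+0.9993, -0.0370)
n_5 = (+0.0812, +0.9967)
  (0,1): δ = 135.51°  ·
  (0,2): δ = 89.08°  ·
  (0,3): δ = 41.01°  ·
  (0,4): δ = 19.91°  ✓
  (0,5): δ = 107.37°  ·
  (1,2): δ = 133.57°  ·
  (1,3): δ = 85.50°  ·
  (1,4): δ = 24.58°  ✓
  (1,5): δ = 62.88°  ·
  (2,3): δ = 131.92°  ·
  (2,4): δ = 71.01°  ·
  (2,5): δ = 16.45°  ✓
  (3,4): δ = 119.09°  ·
  (3,5): δ = 31.62°  ✓
  (4,5): δ = 92.54°  ·
antipodal pairs: 4

count = 4; pairs: (0,4), (1,4), (2,5), (3,5)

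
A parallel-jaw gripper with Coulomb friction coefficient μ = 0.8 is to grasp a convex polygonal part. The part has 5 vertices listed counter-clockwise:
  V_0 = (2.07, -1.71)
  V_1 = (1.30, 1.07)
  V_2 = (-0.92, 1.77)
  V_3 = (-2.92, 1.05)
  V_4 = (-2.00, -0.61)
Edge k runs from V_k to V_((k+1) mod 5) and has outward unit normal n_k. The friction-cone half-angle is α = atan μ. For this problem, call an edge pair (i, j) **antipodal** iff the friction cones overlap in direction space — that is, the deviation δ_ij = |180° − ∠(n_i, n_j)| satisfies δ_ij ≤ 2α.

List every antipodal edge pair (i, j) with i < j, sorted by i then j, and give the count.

α = atan 0.8 = 38.66°;  2α = 77.32°
n_0 = (+0.9637, +0.2669)
n_1 = (+0.3007, +0.9537)
n_2 = (-0.3387, +0.9409)
n_3 = (-0.8747, -0.4847)
n_4 = (-0.2609, -0.9654)
  (0,1): δ = 122.98°  ·
  (0,2): δ = 85.68°  ·
  (0,3): δ = 13.51°  ✓
  (0,4): δ = 59.39°  ✓
  (1,2): δ = 142.70°  ·
  (1,3): δ = 43.50°  ✓
  (1,4): δ = 2.38°  ✓
  (2,3): δ = 80.80°  ·
  (2,4): δ = 34.92°  ✓
  (3,4): δ = 134.12°  ·
antipodal pairs: 5

count = 5; pairs: (0,3), (0,4), (1,3), (1,4), (2,4)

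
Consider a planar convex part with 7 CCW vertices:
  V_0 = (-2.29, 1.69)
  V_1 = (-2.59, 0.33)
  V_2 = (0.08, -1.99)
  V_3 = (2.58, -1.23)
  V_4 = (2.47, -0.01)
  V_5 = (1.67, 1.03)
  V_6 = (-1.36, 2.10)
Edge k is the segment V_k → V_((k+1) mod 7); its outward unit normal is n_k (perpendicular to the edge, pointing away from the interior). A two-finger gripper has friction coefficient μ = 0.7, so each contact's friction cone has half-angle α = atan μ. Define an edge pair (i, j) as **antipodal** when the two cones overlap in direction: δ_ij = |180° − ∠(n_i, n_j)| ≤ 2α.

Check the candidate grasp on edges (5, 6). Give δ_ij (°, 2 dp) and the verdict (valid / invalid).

δ = 136.76°, invalid

α = atan 0.7 = 34.99°;  2α = 69.98°
edge 5: e_5 = (-3.03, +1.07);  n_5 = (+0.3330, +0.9429)
edge 6: e_6 = (-0.93, -0.41);  n_6 = (-0.4034, +0.9150)
∠(n_5, n_6) = 43.24°
δ = |180° − 43.24°| = 136.76°
136.76° > 2α = 69.98°  →  invalid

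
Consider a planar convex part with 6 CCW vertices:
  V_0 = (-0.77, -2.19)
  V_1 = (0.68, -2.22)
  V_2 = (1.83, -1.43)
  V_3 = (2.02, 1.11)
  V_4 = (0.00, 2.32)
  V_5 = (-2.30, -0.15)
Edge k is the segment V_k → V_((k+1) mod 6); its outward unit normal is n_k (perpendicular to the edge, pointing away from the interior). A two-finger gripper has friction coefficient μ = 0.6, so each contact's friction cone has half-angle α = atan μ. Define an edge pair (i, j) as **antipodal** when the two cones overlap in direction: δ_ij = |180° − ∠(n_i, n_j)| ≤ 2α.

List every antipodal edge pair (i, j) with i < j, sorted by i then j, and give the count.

count = 6; pairs: (0,3), (0,4), (1,4), (2,4), (2,5), (3,5)

α = atan 0.6 = 30.96°;  2α = 61.93°
n_0 = (-0.0207, -0.9998)
n_1 = (+0.5662, -0.8243)
n_2 = (+0.9972, -0.0746)
n_3 = (+0.5139, +0.8579)
n_4 = (-0.7318, +0.6815)
n_5 = (-0.8000, -0.6000)
  (0,1): δ = 144.33°  ·
  (0,2): δ = 93.09°  ·
  (0,3): δ = 29.74°  ✓
  (0,4): δ = 48.23°  ✓
  (0,5): δ = 128.06°  ·
  (1,2): δ = 128.77°  ·
  (1,3): δ = 65.41°  ·
  (1,4): δ = 12.55°  ✓
  (1,5): δ = 92.38°  ·
  (2,3): δ = 116.64°  ·
  (2,4): δ = 38.68°  ✓
  (2,5): δ = 41.15°  ✓
  (3,4): δ = 102.04°  ·
  (3,5): δ = 22.21°  ✓
  (4,5): δ = 100.17°  ·
antipodal pairs: 6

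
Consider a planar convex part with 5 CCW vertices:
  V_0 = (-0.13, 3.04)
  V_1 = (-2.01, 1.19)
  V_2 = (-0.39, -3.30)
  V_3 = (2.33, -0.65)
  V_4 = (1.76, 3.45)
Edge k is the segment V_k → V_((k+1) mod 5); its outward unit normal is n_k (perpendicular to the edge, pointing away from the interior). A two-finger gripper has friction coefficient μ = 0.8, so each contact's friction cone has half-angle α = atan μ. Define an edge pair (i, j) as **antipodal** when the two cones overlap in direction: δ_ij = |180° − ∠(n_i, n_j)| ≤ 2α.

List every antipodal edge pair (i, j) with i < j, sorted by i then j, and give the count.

α = atan 0.8 = 38.66°;  2α = 77.32°
n_0 = (-0.7014, +0.7128)
n_1 = (-0.9406, -0.3394)
n_2 = (+0.6978, -0.7163)
n_3 = (+0.9905, +0.1377)
n_4 = (-0.2120, +0.9773)
  (0,1): δ = 114.70°  ·
  (0,2): δ = 0.29°  ✓
  (0,3): δ = 53.38°  ✓
  (0,4): δ = 147.70°  ·
  (1,2): δ = 65.59°  ✓
  (1,3): δ = 11.92°  ✓
  (1,4): δ = 82.40°  ·
  (2,3): δ = 126.34°  ·
  (2,4): δ = 32.01°  ✓
  (3,4): δ = 85.68°  ·
antipodal pairs: 5

count = 5; pairs: (0,2), (0,3), (1,2), (1,3), (2,4)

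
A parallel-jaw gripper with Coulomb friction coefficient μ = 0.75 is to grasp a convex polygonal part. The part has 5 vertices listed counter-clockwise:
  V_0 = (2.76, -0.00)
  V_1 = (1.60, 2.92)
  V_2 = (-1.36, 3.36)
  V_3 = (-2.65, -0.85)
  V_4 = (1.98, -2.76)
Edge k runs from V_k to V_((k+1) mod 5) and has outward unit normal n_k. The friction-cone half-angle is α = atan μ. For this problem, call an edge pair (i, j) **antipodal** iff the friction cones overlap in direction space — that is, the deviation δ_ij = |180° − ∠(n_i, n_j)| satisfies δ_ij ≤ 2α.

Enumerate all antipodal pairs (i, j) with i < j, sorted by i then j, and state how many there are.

count = 4; pairs: (0,2), (0,3), (1,3), (2,4)

α = atan 0.75 = 36.87°;  2α = 73.74°
n_0 = (+0.9294, +0.3692)
n_1 = (+0.1470, +0.9891)
n_2 = (-0.9561, +0.2930)
n_3 = (-0.3814, -0.9244)
n_4 = (+0.9623, -0.2720)
  (0,1): δ = 120.12°  ·
  (0,2): δ = 38.70°  ✓
  (0,3): δ = 45.92°  ✓
  (0,4): δ = 142.55°  ·
  (1,2): δ = 98.58°  ·
  (1,3): δ = 13.96°  ✓
  (1,4): δ = 82.67°  ·
  (2,3): δ = 95.38°  ·
  (2,4): δ = 1.26°  ✓
  (3,4): δ = 83.36°  ·
antipodal pairs: 4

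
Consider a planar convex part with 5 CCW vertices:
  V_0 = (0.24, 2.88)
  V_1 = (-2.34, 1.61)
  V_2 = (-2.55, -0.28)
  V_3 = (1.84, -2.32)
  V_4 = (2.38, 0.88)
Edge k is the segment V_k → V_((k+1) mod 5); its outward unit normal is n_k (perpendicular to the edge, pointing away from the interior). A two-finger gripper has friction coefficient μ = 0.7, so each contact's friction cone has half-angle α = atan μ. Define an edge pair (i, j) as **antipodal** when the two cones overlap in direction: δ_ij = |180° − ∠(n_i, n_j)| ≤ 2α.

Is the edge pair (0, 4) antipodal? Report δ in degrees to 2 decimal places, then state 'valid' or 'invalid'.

α = atan 0.7 = 34.99°;  2α = 69.98°
edge 0: e_0 = (-2.58, -1.27);  n_0 = (-0.4416, +0.8972)
edge 4: e_4 = (-2.14, +2.00);  n_4 = (+0.6828, +0.7306)
∠(n_0, n_4) = 69.27°
δ = |180° − 69.27°| = 110.73°
110.73° > 2α = 69.98°  →  invalid

δ = 110.73°, invalid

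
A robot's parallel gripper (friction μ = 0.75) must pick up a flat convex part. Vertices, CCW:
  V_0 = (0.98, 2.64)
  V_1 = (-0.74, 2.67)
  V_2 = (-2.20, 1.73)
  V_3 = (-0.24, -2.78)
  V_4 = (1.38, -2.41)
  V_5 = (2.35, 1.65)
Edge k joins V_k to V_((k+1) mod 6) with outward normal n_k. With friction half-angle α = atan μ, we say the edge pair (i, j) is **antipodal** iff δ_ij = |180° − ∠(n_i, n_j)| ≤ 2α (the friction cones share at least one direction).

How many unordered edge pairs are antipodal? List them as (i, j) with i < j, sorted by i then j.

α = atan 0.75 = 36.87°;  2α = 73.74°
n_0 = (+0.0174, +0.9998)
n_1 = (-0.5413, +0.8408)
n_2 = (-0.9171, -0.3986)
n_3 = (+0.2227, -0.9749)
n_4 = (+0.9726, -0.2324)
n_5 = (+0.5857, +0.8105)
  (0,1): δ = 146.23°  ·
  (0,2): δ = 65.51°  ✓
  (0,3): δ = 13.86°  ✓
  (0,4): δ = 77.56°  ·
  (0,5): δ = 145.15°  ·
  (1,2): δ = 99.29°  ·
  (1,3): δ = 19.91°  ✓
  (1,4): δ = 43.79°  ✓
  (1,5): δ = 111.37°  ·
  (2,3): δ = 100.62°  ·
  (2,4): δ = 36.93°  ✓
  (2,5): δ = 30.66°  ✓
  (3,4): δ = 116.30°  ·
  (3,5): δ = 48.72°  ✓
  (4,5): δ = 112.42°  ·
antipodal pairs: 7

count = 7; pairs: (0,2), (0,3), (1,3), (1,4), (2,4), (2,5), (3,5)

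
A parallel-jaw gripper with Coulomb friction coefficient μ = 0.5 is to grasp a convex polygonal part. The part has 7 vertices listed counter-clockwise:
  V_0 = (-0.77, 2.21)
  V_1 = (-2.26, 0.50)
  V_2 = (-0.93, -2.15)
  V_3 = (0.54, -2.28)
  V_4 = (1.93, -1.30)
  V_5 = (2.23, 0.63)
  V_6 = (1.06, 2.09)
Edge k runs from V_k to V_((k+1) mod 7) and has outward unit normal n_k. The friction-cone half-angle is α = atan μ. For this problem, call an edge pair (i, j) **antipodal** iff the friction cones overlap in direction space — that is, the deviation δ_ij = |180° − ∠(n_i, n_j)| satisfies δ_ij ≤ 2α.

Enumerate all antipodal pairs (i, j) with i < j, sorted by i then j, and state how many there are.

α = atan 0.5 = 26.57°;  2α = 53.13°
n_0 = (-0.7539, +0.6569)
n_1 = (-0.8938, -0.4486)
n_2 = (-0.0881, -0.9961)
n_3 = (+0.5762, -0.8173)
n_4 = (+0.9881, -0.1536)
n_5 = (+0.7803, +0.6253)
n_6 = (+0.0654, +0.9979)
  (0,1): δ = 112.28°  ·
  (0,2): δ = 53.99°  ·
  (0,3): δ = 13.75°  ✓
  (0,4): δ = 32.23°  ✓
  (0,5): δ = 79.77°  ·
  (0,6): δ = 127.32°  ·
  (1,2): δ = 121.71°  ·
  (1,3): δ = 81.47°  ·
  (1,4): δ = 35.49°  ✓
  (1,5): δ = 12.06°  ✓
  (1,6): δ = 59.60°  ·
  (2,3): δ = 139.76°  ·
  (2,4): δ = 93.78°  ·
  (2,5): δ = 46.24°  ✓
  (2,6): δ = 1.30°  ✓
  (3,4): δ = 134.02°  ·
  (3,5): δ = 86.48°  ·
  (3,6): δ = 38.94°  ✓
  (4,5): δ = 132.46°  ·
  (4,6): δ = 84.92°  ·
  (5,6): δ = 132.46°  ·
antipodal pairs: 7

count = 7; pairs: (0,3), (0,4), (1,4), (1,5), (2,5), (2,6), (3,6)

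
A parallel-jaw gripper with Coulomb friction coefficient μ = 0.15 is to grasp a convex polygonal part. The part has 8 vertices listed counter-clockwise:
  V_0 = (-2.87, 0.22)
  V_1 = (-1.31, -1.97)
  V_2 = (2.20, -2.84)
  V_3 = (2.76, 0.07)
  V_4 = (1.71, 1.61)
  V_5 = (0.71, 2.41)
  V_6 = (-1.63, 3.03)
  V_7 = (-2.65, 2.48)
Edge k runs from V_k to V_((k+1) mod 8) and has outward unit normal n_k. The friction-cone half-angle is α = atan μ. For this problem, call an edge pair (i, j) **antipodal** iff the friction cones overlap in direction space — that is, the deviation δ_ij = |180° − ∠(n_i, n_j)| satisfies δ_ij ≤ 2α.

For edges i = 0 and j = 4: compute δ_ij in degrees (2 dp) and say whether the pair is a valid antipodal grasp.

α = atan 0.15 = 8.53°;  2α = 17.06°
edge 0: e_0 = (+1.56, -2.19);  n_0 = (-0.8145, -0.5802)
edge 4: e_4 = (-1.00, +0.80);  n_4 = (+0.6247, +0.7809)
∠(n_0, n_4) = 164.12°
δ = |180° − 164.12°| = 15.88°
15.88° ≤ 2α = 17.06°  →  valid

δ = 15.88°, valid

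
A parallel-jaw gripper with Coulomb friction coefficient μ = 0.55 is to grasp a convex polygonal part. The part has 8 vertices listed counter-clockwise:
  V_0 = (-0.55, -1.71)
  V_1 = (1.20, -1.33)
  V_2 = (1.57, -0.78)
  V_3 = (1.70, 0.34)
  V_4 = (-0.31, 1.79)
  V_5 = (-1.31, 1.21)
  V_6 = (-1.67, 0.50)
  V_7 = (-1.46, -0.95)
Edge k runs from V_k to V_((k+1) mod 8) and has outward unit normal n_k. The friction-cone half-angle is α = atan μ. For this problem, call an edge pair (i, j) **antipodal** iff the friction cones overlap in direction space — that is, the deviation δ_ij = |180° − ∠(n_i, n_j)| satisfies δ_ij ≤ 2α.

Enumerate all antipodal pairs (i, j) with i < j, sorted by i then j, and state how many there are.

count = 12; pairs: (0,3), (0,4), (0,5), (1,4), (1,5), (1,6), (2,4), (2,5), (2,6), (2,7), (3,6), (3,7)

α = atan 0.55 = 28.81°;  2α = 57.62°
n_0 = (+0.2122, -0.9772)
n_1 = (+0.8297, -0.5582)
n_2 = (+0.9933, -0.1153)
n_3 = (+0.5850, +0.8110)
n_4 = (-0.5017, +0.8650)
n_5 = (-0.8919, +0.4522)
n_6 = (-0.9897, -0.1433)
n_7 = (-0.6410, -0.7675)
  (0,1): δ = 136.18°  ·
  (0,2): δ = 108.87°  ·
  (0,3): δ = 48.06°  ✓
  (0,4): δ = 17.86°  ✓
  (0,5): δ = 50.86°  ✓
  (0,6): δ = 85.99°  ·
  (0,7): δ = 127.88°  ·
  (1,2): δ = 152.69°  ·
  (1,3): δ = 91.88°  ·
  (1,4): δ = 25.96°  ✓
  (1,5): δ = 7.04°  ✓
  (1,6): δ = 42.17°  ✓
  (1,7): δ = 84.06°  ·
  (2,3): δ = 119.19°  ·
  (2,4): δ = 53.27°  ✓
  (2,5): δ = 20.27°  ✓
  (2,6): δ = 14.86°  ✓
  (2,7): δ = 56.75°  ✓
  (3,4): δ = 114.08°  ·
  (3,5): δ = 81.08°  ·
  (3,6): δ = 45.95°  ✓
  (3,7): δ = 4.06°  ✓
  (4,5): δ = 147.00°  ·
  (4,6): δ = 111.87°  ·
  (4,7): δ = 69.98°  ·
  (5,6): δ = 144.87°  ·
  (5,7): δ = 102.98°  ·
  (6,7): δ = 138.11°  ·
antipodal pairs: 12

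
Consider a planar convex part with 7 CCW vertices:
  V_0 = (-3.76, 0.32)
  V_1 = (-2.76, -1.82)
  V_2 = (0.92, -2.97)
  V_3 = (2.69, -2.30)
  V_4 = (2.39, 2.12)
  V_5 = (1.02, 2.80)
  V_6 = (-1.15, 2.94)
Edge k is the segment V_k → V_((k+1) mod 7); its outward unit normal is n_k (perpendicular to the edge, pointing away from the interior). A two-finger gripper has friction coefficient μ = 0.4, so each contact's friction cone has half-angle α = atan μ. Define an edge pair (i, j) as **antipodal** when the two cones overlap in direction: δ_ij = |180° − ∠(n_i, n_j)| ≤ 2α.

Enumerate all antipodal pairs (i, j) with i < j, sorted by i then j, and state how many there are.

count = 6; pairs: (0,3), (0,4), (1,4), (1,5), (2,5), (2,6)

α = atan 0.4 = 21.80°;  2α = 43.60°
n_0 = (-0.9060, -0.4233)
n_1 = (-0.2983, -0.9545)
n_2 = (+0.3540, -0.9352)
n_3 = (+0.9977, +0.0677)
n_4 = (+0.4446, +0.8957)
n_5 = (+0.0644, +0.9979)
n_6 = (-0.7085, +0.7058)
  (0,1): δ = 132.40°  ·
  (0,2): δ = 94.31°  ·
  (0,3): δ = 21.16°  ✓
  (0,4): δ = 38.56°  ✓
  (0,5): δ = 61.26°  ·
  (0,6): δ = 110.06°  ·
  (1,2): δ = 141.91°  ·
  (1,3): δ = 68.76°  ·
  (1,4): δ = 9.04°  ✓
  (1,5): δ = 13.66°  ✓
  (1,6): δ = 62.46°  ·
  (2,3): δ = 106.85°  ·
  (2,4): δ = 47.13°  ·
  (2,5): δ = 24.42°  ✓
  (2,6): δ = 24.38°  ✓
  (3,4): δ = 120.28°  ·
  (3,5): δ = 97.57°  ·
  (3,6): δ = 48.77°  ·
  (4,5): δ = 157.29°  ·
  (4,6): δ = 108.49°  ·
  (5,6): δ = 131.20°  ·
antipodal pairs: 6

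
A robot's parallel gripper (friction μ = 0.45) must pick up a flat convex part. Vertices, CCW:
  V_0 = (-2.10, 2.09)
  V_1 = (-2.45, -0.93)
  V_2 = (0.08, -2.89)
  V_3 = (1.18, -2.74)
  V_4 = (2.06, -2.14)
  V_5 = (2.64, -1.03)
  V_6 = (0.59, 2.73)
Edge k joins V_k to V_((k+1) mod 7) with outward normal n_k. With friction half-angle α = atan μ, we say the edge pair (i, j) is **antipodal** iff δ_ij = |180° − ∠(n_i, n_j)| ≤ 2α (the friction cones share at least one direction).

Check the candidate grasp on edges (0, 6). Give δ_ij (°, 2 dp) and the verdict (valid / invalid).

α = atan 0.45 = 24.23°;  2α = 48.46°
edge 0: e_0 = (-0.35, -3.02);  n_0 = (-0.9934, +0.1151)
edge 6: e_6 = (-2.69, -0.64);  n_6 = (-0.2315, +0.9728)
∠(n_0, n_6) = 70.01°
δ = |180° − 70.01°| = 109.99°
109.99° > 2α = 48.46°  →  invalid

δ = 109.99°, invalid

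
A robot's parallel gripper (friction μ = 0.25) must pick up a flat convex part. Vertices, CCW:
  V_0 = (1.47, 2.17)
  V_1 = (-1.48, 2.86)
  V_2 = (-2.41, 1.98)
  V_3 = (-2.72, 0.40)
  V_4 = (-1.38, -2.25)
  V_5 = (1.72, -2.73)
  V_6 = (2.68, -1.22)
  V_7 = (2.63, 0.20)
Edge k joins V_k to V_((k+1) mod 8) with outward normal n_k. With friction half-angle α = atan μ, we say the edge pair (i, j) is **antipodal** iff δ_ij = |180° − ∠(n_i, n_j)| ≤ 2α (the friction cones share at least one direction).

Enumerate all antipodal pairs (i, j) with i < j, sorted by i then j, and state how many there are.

count = 6; pairs: (0,4), (1,5), (2,5), (2,6), (3,6), (3,7)

α = atan 0.25 = 14.04°;  2α = 28.07°
n_0 = (+0.2278, +0.9737)
n_1 = (-0.6873, +0.7264)
n_2 = (-0.9813, +0.1925)
n_3 = (-0.8924, -0.4513)
n_4 = (-0.1530, -0.9882)
n_5 = (+0.8439, -0.5365)
n_6 = (+0.9994, +0.0352)
n_7 = (+0.8617, +0.5074)
  (0,1): δ = 123.42°  ·
  (0,2): δ = 87.94°  ·
  (0,3): δ = 50.01°  ·
  (0,4): δ = 4.36°  ✓
  (0,5): δ = 70.72°  ·
  (0,6): δ = 105.18°  ·
  (0,7): δ = 133.66°  ·
  (1,2): δ = 144.52°  ·
  (1,3): δ = 106.59°  ·
  (1,4): δ = 52.22°  ·
  (1,5): δ = 14.14°  ✓
  (1,6): δ = 48.60°  ·
  (1,7): δ = 77.07°  ·
  (2,3): δ = 142.08°  ·
  (2,4): δ = 87.70°  ·
  (2,5): δ = 21.35°  ✓
  (2,6): δ = 13.12°  ✓
  (2,7): δ = 41.59°  ·
  (3,4): δ = 125.63°  ·
  (3,5): δ = 59.27°  ·
  (3,6): δ = 24.81°  ✓
  (3,7): δ = 3.67°  ✓
  (4,5): δ = 113.64°  ·
  (4,6): δ = 79.18°  ·
  (4,7): δ = 50.71°  ·
  (5,6): δ = 145.54°  ·
  (5,7): δ = 117.06°  ·
  (6,7): δ = 151.53°  ·
antipodal pairs: 6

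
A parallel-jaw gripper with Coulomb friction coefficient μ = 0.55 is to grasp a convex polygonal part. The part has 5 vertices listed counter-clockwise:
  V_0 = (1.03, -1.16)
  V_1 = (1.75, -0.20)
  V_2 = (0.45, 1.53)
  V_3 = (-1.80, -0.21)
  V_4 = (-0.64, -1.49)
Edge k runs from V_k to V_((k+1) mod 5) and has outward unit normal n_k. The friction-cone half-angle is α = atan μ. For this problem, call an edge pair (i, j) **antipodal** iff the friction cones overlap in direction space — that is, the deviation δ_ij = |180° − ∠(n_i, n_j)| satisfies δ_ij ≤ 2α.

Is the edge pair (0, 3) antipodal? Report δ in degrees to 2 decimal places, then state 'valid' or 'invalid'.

α = atan 0.55 = 28.81°;  2α = 57.62°
edge 0: e_0 = (+0.72, +0.96);  n_0 = (+0.8000, -0.6000)
edge 3: e_3 = (+1.16, -1.28);  n_3 = (-0.7410, -0.6715)
∠(n_0, n_3) = 100.95°
δ = |180° − 100.95°| = 79.05°
79.05° > 2α = 57.62°  →  invalid

δ = 79.05°, invalid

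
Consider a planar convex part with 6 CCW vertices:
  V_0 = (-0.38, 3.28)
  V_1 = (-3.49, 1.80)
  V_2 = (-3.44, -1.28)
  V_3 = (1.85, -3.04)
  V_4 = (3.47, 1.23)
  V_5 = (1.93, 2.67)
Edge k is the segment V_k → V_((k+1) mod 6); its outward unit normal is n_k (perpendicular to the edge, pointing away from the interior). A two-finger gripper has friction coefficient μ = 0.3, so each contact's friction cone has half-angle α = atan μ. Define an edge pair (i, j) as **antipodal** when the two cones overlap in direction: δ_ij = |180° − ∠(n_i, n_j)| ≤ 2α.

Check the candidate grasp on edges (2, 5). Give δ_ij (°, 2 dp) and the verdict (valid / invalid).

δ = 3.61°, valid

α = atan 0.3 = 16.70°;  2α = 33.40°
edge 2: e_2 = (+5.29, -1.76);  n_2 = (-0.3157, -0.9489)
edge 5: e_5 = (-2.31, +0.61);  n_5 = (+0.2553, +0.9669)
∠(n_2, n_5) = 176.39°
δ = |180° − 176.39°| = 3.61°
3.61° ≤ 2α = 33.40°  →  valid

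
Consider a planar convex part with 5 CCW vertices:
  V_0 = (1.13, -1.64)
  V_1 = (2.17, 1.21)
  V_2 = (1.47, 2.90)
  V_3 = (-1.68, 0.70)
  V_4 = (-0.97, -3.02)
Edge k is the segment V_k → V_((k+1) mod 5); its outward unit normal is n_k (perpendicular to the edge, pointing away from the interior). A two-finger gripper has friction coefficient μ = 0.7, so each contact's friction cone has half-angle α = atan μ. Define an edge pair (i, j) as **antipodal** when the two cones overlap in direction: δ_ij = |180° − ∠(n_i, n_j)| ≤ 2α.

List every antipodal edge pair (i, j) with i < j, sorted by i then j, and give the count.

count = 5; pairs: (0,2), (0,3), (1,3), (2,4), (3,4)

α = atan 0.7 = 34.99°;  2α = 69.98°
n_0 = (+0.9394, -0.3428)
n_1 = (+0.9239, +0.3827)
n_2 = (-0.5726, +0.8198)
n_3 = (-0.9823, -0.1875)
n_4 = (+0.5492, -0.8357)
  (0,1): δ = 137.45°  ·
  (0,2): δ = 35.02°  ✓
  (0,3): δ = 30.85°  ✓
  (0,4): δ = 143.36°  ·
  (1,2): δ = 77.57°  ·
  (1,3): δ = 11.69°  ✓
  (1,4): δ = 100.81°  ·
  (2,3): δ = 114.13°  ·
  (2,4): δ = 1.62°  ✓
  (3,4): δ = 67.49°  ✓
antipodal pairs: 5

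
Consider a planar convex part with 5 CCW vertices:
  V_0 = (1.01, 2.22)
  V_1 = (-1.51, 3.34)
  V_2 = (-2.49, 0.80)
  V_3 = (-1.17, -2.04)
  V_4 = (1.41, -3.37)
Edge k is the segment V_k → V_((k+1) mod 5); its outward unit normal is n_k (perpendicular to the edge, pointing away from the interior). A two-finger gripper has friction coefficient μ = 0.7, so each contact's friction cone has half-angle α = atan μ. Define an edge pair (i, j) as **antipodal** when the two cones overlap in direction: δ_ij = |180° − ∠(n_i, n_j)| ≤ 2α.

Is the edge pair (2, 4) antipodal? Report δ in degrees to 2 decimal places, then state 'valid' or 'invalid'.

δ = 20.84°, valid

α = atan 0.7 = 34.99°;  2α = 69.98°
edge 2: e_2 = (+1.32, -2.84);  n_2 = (-0.9068, -0.4215)
edge 4: e_4 = (-0.40, +5.59);  n_4 = (+0.9974, +0.0714)
∠(n_2, n_4) = 159.16°
δ = |180° − 159.16°| = 20.84°
20.84° ≤ 2α = 69.98°  →  valid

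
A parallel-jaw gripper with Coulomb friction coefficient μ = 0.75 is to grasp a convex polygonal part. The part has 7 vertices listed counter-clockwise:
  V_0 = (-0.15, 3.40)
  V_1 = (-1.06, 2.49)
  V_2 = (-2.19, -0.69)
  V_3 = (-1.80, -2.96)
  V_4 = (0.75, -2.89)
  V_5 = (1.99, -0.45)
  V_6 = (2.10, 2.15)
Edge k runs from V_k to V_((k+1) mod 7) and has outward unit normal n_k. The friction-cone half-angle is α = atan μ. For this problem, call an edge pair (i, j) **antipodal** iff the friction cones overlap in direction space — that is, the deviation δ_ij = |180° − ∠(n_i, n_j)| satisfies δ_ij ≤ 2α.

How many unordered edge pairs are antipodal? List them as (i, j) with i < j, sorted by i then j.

α = atan 0.75 = 36.87°;  2α = 73.74°
n_0 = (-0.7071, +0.7071)
n_1 = (-0.9423, +0.3348)
n_2 = (-0.9856, -0.1693)
n_3 = (+0.0274, -0.9996)
n_4 = (+0.8915, -0.4530)
n_5 = (+0.9991, -0.0423)
n_6 = (+0.4856, +0.8742)
  (0,1): δ = 154.56°  ·
  (0,2): δ = 125.25°  ·
  (0,3): δ = 43.43°  ✓
  (0,4): δ = 18.06°  ✓
  (0,5): δ = 42.58°  ✓
  (0,6): δ = 105.95°  ·
  (1,2): δ = 150.69°  ·
  (1,3): δ = 68.87°  ✓
  (1,4): δ = 7.38°  ✓
  (1,5): δ = 17.14°  ✓
  (1,6): δ = 80.51°  ·
  (2,3): δ = 98.18°  ·
  (2,4): δ = 36.69°  ✓
  (2,5): δ = 12.17°  ✓
  (2,6): δ = 51.20°  ✓
  (3,4): δ = 118.51°  ·
  (3,5): δ = 94.00°  ·
  (3,6): δ = 30.63°  ✓
  (4,5): δ = 155.48°  ·
  (4,6): δ = 92.12°  ·
  (5,6): δ = 116.63°  ·
antipodal pairs: 10

count = 10; pairs: (0,3), (0,4), (0,5), (1,3), (1,4), (1,5), (2,4), (2,5), (2,6), (3,6)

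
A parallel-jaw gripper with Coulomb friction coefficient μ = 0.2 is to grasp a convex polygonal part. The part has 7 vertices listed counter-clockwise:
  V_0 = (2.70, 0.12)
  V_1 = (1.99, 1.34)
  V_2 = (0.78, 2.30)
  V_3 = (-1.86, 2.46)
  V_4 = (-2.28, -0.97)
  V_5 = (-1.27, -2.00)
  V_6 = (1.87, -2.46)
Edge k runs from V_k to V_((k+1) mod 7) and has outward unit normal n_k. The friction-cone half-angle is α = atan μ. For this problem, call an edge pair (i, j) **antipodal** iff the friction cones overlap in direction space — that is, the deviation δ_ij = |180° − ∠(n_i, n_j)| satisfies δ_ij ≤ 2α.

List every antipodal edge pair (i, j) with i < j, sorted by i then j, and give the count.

α = atan 0.2 = 11.31°;  2α = 22.62°
n_0 = (+0.8643, +0.5030)
n_1 = (+0.6215, +0.7834)
n_2 = (+0.0605, +0.9982)
n_3 = (-0.9926, +0.1215)
n_4 = (-0.7140, -0.7001)
n_5 = (-0.1449, -0.9894)
n_6 = (+0.9520, -0.3062)
  (0,1): δ = 158.63°  ·
  (0,2): δ = 123.67°  ·
  (0,3): δ = 37.18°  ·
  (0,4): δ = 14.24°  ✓
  (0,5): δ = 51.47°  ·
  (0,6): δ = 131.97°  ·
  (1,2): δ = 145.04°  ·
  (1,3): δ = 58.55°  ·
  (1,4): δ = 7.13°  ✓
  (1,5): δ = 30.09°  ·
  (1,6): δ = 110.59°  ·
  (2,3): δ = 93.51°  ·
  (2,4): δ = 42.09°  ·
  (2,5): δ = 4.87°  ✓
  (2,6): δ = 75.63°  ·
  (3,4): δ = 128.58°  ·
  (3,5): δ = 91.35°  ·
  (3,6): δ = 10.85°  ✓
  (4,5): δ = 142.77°  ·
  (4,6): δ = 62.27°  ·
  (5,6): δ = 99.50°  ·
antipodal pairs: 4

count = 4; pairs: (0,4), (1,4), (2,5), (3,6)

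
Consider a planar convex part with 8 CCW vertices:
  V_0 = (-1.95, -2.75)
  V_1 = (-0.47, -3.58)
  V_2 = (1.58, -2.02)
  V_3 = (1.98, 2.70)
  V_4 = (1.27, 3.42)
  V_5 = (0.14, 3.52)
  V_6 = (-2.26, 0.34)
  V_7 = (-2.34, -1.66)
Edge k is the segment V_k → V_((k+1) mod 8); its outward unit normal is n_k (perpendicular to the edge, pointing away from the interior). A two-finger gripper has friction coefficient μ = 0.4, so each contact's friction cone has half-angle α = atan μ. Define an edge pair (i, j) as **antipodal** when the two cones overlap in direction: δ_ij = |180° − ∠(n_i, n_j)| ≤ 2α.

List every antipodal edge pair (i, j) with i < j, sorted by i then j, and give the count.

count = 8; pairs: (0,3), (0,4), (1,4), (1,5), (2,5), (2,6), (2,7), (3,7)

α = atan 0.4 = 21.80°;  2α = 43.60°
n_0 = (-0.4891, -0.8722)
n_1 = (+0.6056, -0.7958)
n_2 = (+0.9964, -0.0844)
n_3 = (+0.7120, +0.7021)
n_4 = (+0.0882, +0.9961)
n_5 = (-0.7982, +0.6024)
n_6 = (-0.9992, +0.0400)
n_7 = (-0.9415, -0.3369)
  (0,1): δ = 113.45°  ·
  (0,2): δ = 65.56°  ·
  (0,3): δ = 16.12°  ✓
  (0,4): δ = 24.23°  ✓
  (0,5): δ = 82.24°  ·
  (0,6): δ = 116.99°  ·
  (0,7): δ = 138.97°  ·
  (1,2): δ = 132.11°  ·
  (1,3): δ = 82.67°  ·
  (1,4): δ = 42.33°  ✓
  (1,5): δ = 15.69°  ✓
  (1,6): δ = 50.44°  ·
  (1,7): δ = 72.42°  ·
  (2,3): δ = 130.56°  ·
  (2,4): δ = 90.21°  ·
  (2,5): δ = 32.20°  ✓
  (2,6): δ = 2.55°  ✓
  (2,7): δ = 24.53°  ✓
  (3,4): δ = 139.66°  ·
  (3,5): δ = 81.64°  ·
  (3,6): δ = 46.89°  ·
  (3,7): δ = 24.91°  ✓
  (4,5): δ = 121.99°  ·
  (4,6): δ = 87.23°  ·
  (4,7): δ = 65.26°  ·
  (5,6): δ = 145.25°  ·
  (5,7): δ = 123.27°  ·
  (6,7): δ = 158.02°  ·
antipodal pairs: 8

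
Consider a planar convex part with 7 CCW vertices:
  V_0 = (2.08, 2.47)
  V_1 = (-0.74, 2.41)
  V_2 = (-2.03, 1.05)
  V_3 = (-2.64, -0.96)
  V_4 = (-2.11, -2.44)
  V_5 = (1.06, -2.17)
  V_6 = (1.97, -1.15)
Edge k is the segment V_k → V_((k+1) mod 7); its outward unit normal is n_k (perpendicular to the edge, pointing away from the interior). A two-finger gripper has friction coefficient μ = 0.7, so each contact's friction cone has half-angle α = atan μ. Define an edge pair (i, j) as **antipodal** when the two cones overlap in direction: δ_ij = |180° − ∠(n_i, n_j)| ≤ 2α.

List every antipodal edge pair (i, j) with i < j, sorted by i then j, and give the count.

α = atan 0.7 = 34.99°;  2α = 69.98°
n_0 = (-0.0213, +0.9998)
n_1 = (-0.7255, +0.6882)
n_2 = (-0.9569, +0.2904)
n_3 = (-0.9415, -0.3371)
n_4 = (+0.0849, -0.9964)
n_5 = (+0.7462, -0.6657)
n_6 = (+0.9995, -0.0304)
  (0,1): δ = 134.71°  ·
  (0,2): δ = 108.10°  ·
  (0,3): δ = 71.52°  ·
  (0,4): δ = 3.65°  ✓
  (0,5): δ = 47.04°  ✓
  (0,6): δ = 87.04°  ·
  (1,2): δ = 153.40°  ·
  (1,3): δ = 116.81°  ·
  (1,4): δ = 41.64°  ✓
  (1,5): δ = 1.75°  ✓
  (1,6): δ = 41.75°  ✓
  (2,3): δ = 143.42°  ·
  (2,4): δ = 68.25°  ✓
  (2,5): δ = 24.86°  ✓
  (2,6): δ = 15.14°  ✓
  (3,4): δ = 104.83°  ·
  (3,5): δ = 61.44°  ✓
  (3,6): δ = 21.44°  ✓
  (4,5): δ = 136.61°  ·
  (4,6): δ = 96.61°  ·
  (5,6): δ = 140.00°  ·
antipodal pairs: 10

count = 10; pairs: (0,4), (0,5), (1,4), (1,5), (1,6), (2,4), (2,5), (2,6), (3,5), (3,6)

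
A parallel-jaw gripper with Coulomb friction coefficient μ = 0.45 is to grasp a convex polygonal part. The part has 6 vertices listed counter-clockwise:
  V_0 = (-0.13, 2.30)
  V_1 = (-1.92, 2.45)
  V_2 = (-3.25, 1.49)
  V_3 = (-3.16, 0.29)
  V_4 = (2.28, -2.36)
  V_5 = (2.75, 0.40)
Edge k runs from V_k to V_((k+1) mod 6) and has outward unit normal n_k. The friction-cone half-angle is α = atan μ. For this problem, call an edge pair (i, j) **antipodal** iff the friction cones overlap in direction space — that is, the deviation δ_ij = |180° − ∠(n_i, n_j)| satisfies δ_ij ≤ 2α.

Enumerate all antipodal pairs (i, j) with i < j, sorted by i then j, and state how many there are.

α = atan 0.45 = 24.23°;  2α = 48.46°
n_0 = (+0.0835, +0.9965)
n_1 = (-0.5853, +0.8108)
n_2 = (-0.9972, -0.0748)
n_3 = (-0.4379, -0.8990)
n_4 = (+0.9858, -0.1679)
n_5 = (+0.5507, +0.8347)
  (0,1): δ = 139.39°  ·
  (0,2): δ = 80.92°  ·
  (0,3): δ = 21.18°  ✓
  (0,4): δ = 85.13°  ·
  (0,5): δ = 151.38°  ·
  (1,2): δ = 121.53°  ·
  (1,3): δ = 61.79°  ·
  (1,4): δ = 44.51°  ✓
  (1,5): δ = 110.76°  ·
  (2,3): δ = 120.26°  ·
  (2,4): δ = 13.95°  ✓
  (2,5): δ = 52.30°  ·
  (3,4): δ = 73.69°  ·
  (3,5): δ = 7.44°  ✓
  (4,5): δ = 113.75°  ·
antipodal pairs: 4

count = 4; pairs: (0,3), (1,4), (2,4), (3,5)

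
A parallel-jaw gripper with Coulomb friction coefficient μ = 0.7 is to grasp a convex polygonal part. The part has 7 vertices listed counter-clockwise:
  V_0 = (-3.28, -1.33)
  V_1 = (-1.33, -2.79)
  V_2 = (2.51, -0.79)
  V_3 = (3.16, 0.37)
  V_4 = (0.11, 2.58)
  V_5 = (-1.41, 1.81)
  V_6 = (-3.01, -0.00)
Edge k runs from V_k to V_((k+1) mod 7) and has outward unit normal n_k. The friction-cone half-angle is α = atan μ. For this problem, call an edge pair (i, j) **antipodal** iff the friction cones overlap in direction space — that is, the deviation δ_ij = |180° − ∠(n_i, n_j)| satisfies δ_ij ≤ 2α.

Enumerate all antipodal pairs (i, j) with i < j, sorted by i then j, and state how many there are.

count = 10; pairs: (0,3), (0,4), (1,3), (1,4), (1,5), (1,6), (2,4), (2,5), (2,6), (3,6)

α = atan 0.7 = 34.99°;  2α = 69.98°
n_0 = (-0.5993, -0.8005)
n_1 = (+0.4619, -0.8869)
n_2 = (+0.8724, -0.4888)
n_3 = (+0.5868, +0.8098)
n_4 = (-0.4519, +0.8921)
n_5 = (-0.7492, +0.6623)
n_6 = (-0.9800, +0.1989)
  (0,1): δ = 115.67°  ·
  (0,2): δ = 82.44°  ·
  (0,3): δ = 0.90°  ✓
  (0,4): δ = 63.69°  ✓
  (0,5): δ = 85.35°  ·
  (0,6): δ = 115.35°  ·
  (1,2): δ = 146.78°  ·
  (1,3): δ = 63.44°  ✓
  (1,4): δ = 0.65°  ✓
  (1,5): δ = 21.01°  ✓
  (1,6): δ = 51.01°  ✓
  (2,3): δ = 96.66°  ·
  (2,4): δ = 33.87°  ✓
  (2,5): δ = 12.21°  ✓
  (2,6): δ = 17.79°  ✓
  (3,4): δ = 117.21°  ·
  (3,5): δ = 95.55°  ·
  (3,6): δ = 65.55°  ✓
  (4,5): δ = 158.34°  ·
  (4,6): δ = 128.34°  ·
  (5,6): δ = 150.00°  ·
antipodal pairs: 10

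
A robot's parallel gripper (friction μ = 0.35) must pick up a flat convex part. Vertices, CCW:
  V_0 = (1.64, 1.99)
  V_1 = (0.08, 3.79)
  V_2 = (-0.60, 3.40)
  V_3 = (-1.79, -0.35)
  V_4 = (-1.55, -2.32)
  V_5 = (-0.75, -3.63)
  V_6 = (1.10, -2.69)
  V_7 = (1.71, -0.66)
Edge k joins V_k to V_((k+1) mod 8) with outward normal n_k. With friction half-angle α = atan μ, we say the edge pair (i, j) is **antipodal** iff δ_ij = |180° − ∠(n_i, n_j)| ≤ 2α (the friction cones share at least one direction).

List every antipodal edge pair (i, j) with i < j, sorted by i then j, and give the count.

count = 8; pairs: (0,3), (0,4), (1,5), (2,6), (2,7), (3,6), (3,7), (4,7)

α = atan 0.35 = 19.29°;  2α = 38.58°
n_0 = (+0.7557, +0.6549)
n_1 = (-0.4975, +0.8675)
n_2 = (-0.9532, +0.3025)
n_3 = (-0.9927, -0.1209)
n_4 = (-0.8534, -0.5212)
n_5 = (+0.4530, -0.8915)
n_6 = (+0.9577, -0.2878)
n_7 = (+0.9997, +0.0264)
  (0,1): δ = 101.08°  ·
  (0,2): δ = 58.52°  ·
  (0,3): δ = 33.97°  ✓
  (0,4): δ = 9.50°  ✓
  (0,5): δ = 76.02°  ·
  (0,6): δ = 122.36°  ·
  (0,7): δ = 140.60°  ·
  (1,2): δ = 137.44°  ·
  (1,3): δ = 112.89°  ·
  (1,4): δ = 88.42°  ·
  (1,5): δ = 2.90°  ✓
  (1,6): δ = 43.44°  ·
  (1,7): δ = 61.68°  ·
  (2,3): δ = 155.45°  ·
  (2,4): δ = 130.98°  ·
  (2,5): δ = 45.46°  ·
  (2,6): δ = 0.88°  ✓
  (2,7): δ = 19.12°  ✓
  (3,4): δ = 155.53°  ·
  (3,5): δ = 70.01°  ·
  (3,6): δ = 23.67°  ✓
  (3,7): δ = 5.43°  ✓
  (4,5): δ = 94.48°  ·
  (4,6): δ = 48.14°  ·
  (4,7): δ = 29.90°  ✓
  (5,6): δ = 133.66°  ·
  (5,7): δ = 115.42°  ·
  (6,7): δ = 161.76°  ·
antipodal pairs: 8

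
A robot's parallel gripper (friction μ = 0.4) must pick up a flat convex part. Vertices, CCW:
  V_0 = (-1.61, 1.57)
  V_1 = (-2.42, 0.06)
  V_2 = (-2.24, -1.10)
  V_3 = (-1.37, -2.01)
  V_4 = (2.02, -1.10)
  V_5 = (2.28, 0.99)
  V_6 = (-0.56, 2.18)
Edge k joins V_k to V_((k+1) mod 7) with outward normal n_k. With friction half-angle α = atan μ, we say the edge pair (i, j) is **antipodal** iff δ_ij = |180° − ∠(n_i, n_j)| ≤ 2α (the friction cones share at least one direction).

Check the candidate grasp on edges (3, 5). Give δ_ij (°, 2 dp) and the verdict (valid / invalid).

α = atan 0.4 = 21.80°;  2α = 43.60°
edge 3: e_3 = (+3.39, +0.91);  n_3 = (+0.2593, -0.9658)
edge 5: e_5 = (-2.84, +1.19);  n_5 = (+0.3865, +0.9223)
∠(n_3, n_5) = 142.24°
δ = |180° − 142.24°| = 37.76°
37.76° ≤ 2α = 43.60°  →  valid

δ = 37.76°, valid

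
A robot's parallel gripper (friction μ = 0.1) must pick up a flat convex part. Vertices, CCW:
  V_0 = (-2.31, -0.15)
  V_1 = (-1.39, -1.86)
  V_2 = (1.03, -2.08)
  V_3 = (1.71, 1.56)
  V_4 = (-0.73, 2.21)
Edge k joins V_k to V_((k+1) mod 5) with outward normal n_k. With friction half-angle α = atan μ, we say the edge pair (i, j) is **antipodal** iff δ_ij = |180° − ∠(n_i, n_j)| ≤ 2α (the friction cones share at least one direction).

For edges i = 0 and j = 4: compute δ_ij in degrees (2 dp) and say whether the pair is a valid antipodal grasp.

α = atan 0.1 = 5.71°;  2α = 11.42°
edge 0: e_0 = (+0.92, -1.71);  n_0 = (-0.8806, -0.4738)
edge 4: e_4 = (-1.58, -2.36);  n_4 = (-0.8310, +0.5563)
∠(n_0, n_4) = 62.08°
δ = |180° − 62.08°| = 117.92°
117.92° > 2α = 11.42°  →  invalid

δ = 117.92°, invalid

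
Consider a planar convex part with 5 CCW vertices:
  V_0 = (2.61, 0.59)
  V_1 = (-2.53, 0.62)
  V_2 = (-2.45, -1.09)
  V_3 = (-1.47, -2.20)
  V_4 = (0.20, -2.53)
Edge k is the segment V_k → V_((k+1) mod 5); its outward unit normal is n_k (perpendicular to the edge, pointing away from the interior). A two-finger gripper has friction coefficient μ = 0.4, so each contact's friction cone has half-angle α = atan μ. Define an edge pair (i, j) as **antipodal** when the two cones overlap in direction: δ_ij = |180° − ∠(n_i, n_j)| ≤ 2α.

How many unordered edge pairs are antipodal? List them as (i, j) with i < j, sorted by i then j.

α = atan 0.4 = 21.80°;  2α = 43.60°
n_0 = (+0.0058, +1.0000)
n_1 = (-0.9989, -0.0467)
n_2 = (-0.7496, -0.6618)
n_3 = (-0.1939, -0.9810)
n_4 = (+0.7914, -0.6113)
  (0,1): δ = 86.99°  ·
  (0,2): δ = 48.22°  ·
  (0,3): δ = 10.84°  ✓
  (0,4): δ = 52.65°  ·
  (1,2): δ = 141.24°  ·
  (1,3): δ = 103.86°  ·
  (1,4): δ = 40.36°  ✓
  (2,3): δ = 142.62°  ·
  (2,4): δ = 79.12°  ·
  (3,4): δ = 116.51°  ·
antipodal pairs: 2

count = 2; pairs: (0,3), (1,4)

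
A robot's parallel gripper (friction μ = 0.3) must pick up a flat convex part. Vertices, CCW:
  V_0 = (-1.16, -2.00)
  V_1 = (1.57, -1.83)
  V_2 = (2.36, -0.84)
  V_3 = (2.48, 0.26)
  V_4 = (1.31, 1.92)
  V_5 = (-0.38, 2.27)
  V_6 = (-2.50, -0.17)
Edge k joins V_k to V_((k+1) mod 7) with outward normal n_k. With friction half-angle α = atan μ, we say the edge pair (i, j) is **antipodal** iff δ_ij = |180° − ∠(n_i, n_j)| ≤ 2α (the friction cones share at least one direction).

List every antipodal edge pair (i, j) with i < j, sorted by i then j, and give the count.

count = 3; pairs: (0,4), (1,5), (3,6)

α = atan 0.3 = 16.70°;  2α = 33.40°
n_0 = (+0.0622, -0.9981)
n_1 = (+0.7816, -0.6237)
n_2 = (+0.9941, -0.1084)
n_3 = (+0.8174, +0.5761)
n_4 = (+0.2028, +0.9792)
n_5 = (-0.7549, +0.6559)
n_6 = (-0.8068, -0.5908)
  (0,1): δ = 132.15°  ·
  (0,2): δ = 99.79°  ·
  (0,3): δ = 58.39°  ·
  (0,4): δ = 15.26°  ✓
  (0,5): δ = 45.45°  ·
  (0,6): δ = 122.65°  ·
  (1,2): δ = 147.64°  ·
  (1,3): δ = 106.23°  ·
  (1,4): δ = 63.11°  ·
  (1,5): δ = 2.40°  ✓
  (1,6): δ = 74.80°  ·
  (2,3): δ = 138.60°  ·
  (2,4): δ = 95.47°  ·
  (2,5): δ = 34.76°  ·
  (2,6): δ = 42.44°  ·
  (3,4): δ = 136.88°  ·
  (3,5): δ = 76.16°  ·
  (3,6): δ = 1.04°  ✓
  (4,5): δ = 119.29°  ·
  (4,6): δ = 42.09°  ·
  (5,6): δ = 102.80°  ·
antipodal pairs: 3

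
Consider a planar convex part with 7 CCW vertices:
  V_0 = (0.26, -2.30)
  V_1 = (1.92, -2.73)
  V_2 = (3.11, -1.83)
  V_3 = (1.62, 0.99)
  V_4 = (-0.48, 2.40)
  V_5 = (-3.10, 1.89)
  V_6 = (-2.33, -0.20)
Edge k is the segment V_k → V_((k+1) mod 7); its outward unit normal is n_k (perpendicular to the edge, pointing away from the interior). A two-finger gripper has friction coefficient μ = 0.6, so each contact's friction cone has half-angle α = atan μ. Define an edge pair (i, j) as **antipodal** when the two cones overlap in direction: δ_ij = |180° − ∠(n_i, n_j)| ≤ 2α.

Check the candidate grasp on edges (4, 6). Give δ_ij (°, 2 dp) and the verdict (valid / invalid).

α = atan 0.6 = 30.96°;  2α = 61.93°
edge 4: e_4 = (-2.62, -0.51);  n_4 = (-0.1911, +0.9816)
edge 6: e_6 = (+2.59, -2.10);  n_6 = (-0.6298, -0.7768)
∠(n_4, n_6) = 129.95°
δ = |180° − 129.95°| = 50.05°
50.05° ≤ 2α = 61.93°  →  valid

δ = 50.05°, valid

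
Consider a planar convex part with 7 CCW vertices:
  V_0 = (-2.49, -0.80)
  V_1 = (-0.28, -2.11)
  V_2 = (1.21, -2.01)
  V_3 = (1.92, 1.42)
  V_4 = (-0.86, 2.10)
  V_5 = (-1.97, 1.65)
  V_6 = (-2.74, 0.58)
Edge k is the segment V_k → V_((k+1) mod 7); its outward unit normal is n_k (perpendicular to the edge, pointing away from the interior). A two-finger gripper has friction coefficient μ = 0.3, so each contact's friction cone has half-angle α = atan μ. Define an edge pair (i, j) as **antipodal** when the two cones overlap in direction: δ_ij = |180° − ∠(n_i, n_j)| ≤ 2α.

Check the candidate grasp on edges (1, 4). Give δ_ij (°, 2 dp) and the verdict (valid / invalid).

α = atan 0.3 = 16.70°;  2α = 33.40°
edge 1: e_1 = (+1.49, +0.10);  n_1 = (+0.0670, -0.9978)
edge 4: e_4 = (-1.11, -0.45);  n_4 = (-0.3757, +0.9267)
∠(n_1, n_4) = 161.77°
δ = |180° − 161.77°| = 18.23°
18.23° ≤ 2α = 33.40°  →  valid

δ = 18.23°, valid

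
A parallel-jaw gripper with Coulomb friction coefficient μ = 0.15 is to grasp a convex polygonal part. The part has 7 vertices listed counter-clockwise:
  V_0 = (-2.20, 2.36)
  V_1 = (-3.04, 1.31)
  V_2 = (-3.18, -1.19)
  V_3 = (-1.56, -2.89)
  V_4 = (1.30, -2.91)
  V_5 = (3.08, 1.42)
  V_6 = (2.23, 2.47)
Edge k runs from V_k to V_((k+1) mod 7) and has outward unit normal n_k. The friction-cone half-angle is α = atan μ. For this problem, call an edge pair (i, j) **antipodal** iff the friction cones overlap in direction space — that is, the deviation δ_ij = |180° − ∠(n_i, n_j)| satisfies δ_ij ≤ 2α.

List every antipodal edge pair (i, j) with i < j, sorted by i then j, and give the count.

count = 3; pairs: (0,4), (2,5), (3,6)

α = atan 0.15 = 8.53°;  2α = 17.06°
n_0 = (-0.7809, +0.6247)
n_1 = (-0.9984, +0.0559)
n_2 = (-0.7239, -0.6899)
n_3 = (-0.0070, -1.0000)
n_4 = (+0.9249, -0.3802)
n_5 = (+0.7772, +0.6292)
n_6 = (-0.0248, +0.9997)
  (0,1): δ = 144.55°  ·
  (0,2): δ = 97.72°  ·
  (0,3): δ = 51.74°  ·
  (0,4): δ = 16.31°  ✓
  (0,5): δ = 77.65°  ·
  (0,6): δ = 130.08°  ·
  (1,2): δ = 133.18°  ·
  (1,3): δ = 87.20°  ·
  (1,4): δ = 19.14°  ·
  (1,5): δ = 42.20°  ·
  (1,6): δ = 94.63°  ·
  (2,3): δ = 134.02°  ·
  (2,4): δ = 65.97°  ·
  (2,5): δ = 4.63°  ✓
  (2,6): δ = 47.80°  ·
  (3,4): δ = 111.95°  ·
  (3,5): δ = 50.61°  ·
  (3,6): δ = 1.82°  ✓
  (4,5): δ = 118.66°  ·
  (4,6): δ = 66.23°  ·
  (5,6): δ = 127.57°  ·
antipodal pairs: 3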